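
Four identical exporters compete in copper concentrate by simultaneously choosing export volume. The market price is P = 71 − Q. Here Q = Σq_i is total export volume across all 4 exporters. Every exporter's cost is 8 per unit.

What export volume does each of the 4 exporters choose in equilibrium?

12.6

A representative exporter's profit is π_i = q_i(71 − Q) − 8q_i, with Q = q_i + Σ_{j≠i} q_j.
First-order condition: 63 − 2q_i − Σ_{j≠i} q_j = 0.
In a symmetric equilibrium every exporter chooses the same q, so Σ_{j≠i} q_j = 3q. The condition becomes 63 − 5q = 0, giving q = 63/5 = 12.6.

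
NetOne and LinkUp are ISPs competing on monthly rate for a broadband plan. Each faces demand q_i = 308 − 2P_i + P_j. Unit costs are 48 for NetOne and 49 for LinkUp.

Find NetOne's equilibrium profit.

NetOne's profit: π = (P_{NetOne} − 48)(308 − 2P_{NetOne} + P_{LinkUp}).
∂π/∂P_{NetOne} = 404 − 4P_{NetOne} + P_{LinkUp} = 0 ⇒ P_{NetOne} = 101 + 0.25P_{LinkUp}.
Similarly P_{LinkUp} = 101.5 + 0.25P_{NetOne}.
Plugging P_{LinkUp} into NetOne's best response: P_{NetOne} = 101 + 0.25(101.5 + 0.25P_{NetOne}) ⇒ 0.9375P_{NetOne} = 126.375, so P_{NetOne} = 134.8.
Then P_{LinkUp} = 101.5 + 0.25·134.8 = 135.2.
q_{NetOne} = 308 − 2·134.8 + 135.2 = 173.6.
Profit = (134.8 − 48)·173.6 = 15068.48.

15068.48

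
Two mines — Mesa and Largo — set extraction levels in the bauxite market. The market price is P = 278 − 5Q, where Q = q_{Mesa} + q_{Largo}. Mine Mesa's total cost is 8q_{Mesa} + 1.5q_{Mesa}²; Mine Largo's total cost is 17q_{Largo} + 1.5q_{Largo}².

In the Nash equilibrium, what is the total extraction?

Mine Mesa's profit: π = q_{Mesa}(278 − 5(q_{Mesa} + q_{Largo})) − 8q_{Mesa} − 1.5q_{Mesa}².
∂π/∂q_{Mesa} = 270 − 13q_{Mesa} − 5q_{Largo} = 0, so q_{Mesa} = 270/13 − (5/13)q_{Largo}.
By the same steps for Largo: q_{Largo} = 261/13 − (5/13)q_{Mesa}.
Solving the two reaction functions simultaneously: (1 − (−5/13)(−5/13))q_{Mesa} = 270/13 − (5/13)·(261/13), so (144/169)q_{Mesa} = 2205/169 and q_{Mesa} = 15.3125.
Then q_{Largo} = 261/13 − (5/13)·15.3125 = 14.1875.
Total extraction: 15.3125 + 14.1875 = 29.5.

29.5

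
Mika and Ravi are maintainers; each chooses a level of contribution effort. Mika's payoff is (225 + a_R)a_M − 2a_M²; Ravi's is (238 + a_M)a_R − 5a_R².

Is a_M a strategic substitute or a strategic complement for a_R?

Expanding Mika's payoff: 225a_M + a_Ra_M − 2a_M².
∂π/∂a_M = 225 + a_R − 4a_M = 0, so a_M = 56.25 + 0.25a_R.
The best-response slope da_M/da_R = 0.25 > 0: the reaction function is upward-sloping, so the choices are strategic complements.

strategic complements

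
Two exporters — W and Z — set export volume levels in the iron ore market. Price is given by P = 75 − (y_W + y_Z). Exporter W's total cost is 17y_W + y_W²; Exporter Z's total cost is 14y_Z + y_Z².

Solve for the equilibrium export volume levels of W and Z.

11.4, 12.4

Exporter W's profit: π = y_W(75 − (y_W + y_Z)) − 17y_W − y_W².
∂π/∂y_W = 58 − 4y_W − y_Z = 0, so y_W = 14.5 − 0.25y_Z.
By the same steps for Z: y_Z = 15.25 − 0.25y_W.
Solving the two reaction functions simultaneously: (1 − (−0.25)(−0.25))y_W = 14.5 − 0.25·15.25, so 0.9375y_W = 10.6875 and y_W = 11.4.
Then y_Z = 15.25 − 0.25·11.4 = 12.4.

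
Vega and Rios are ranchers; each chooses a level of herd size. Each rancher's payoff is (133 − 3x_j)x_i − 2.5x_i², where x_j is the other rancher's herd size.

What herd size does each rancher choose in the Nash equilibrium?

Vega's payoff is (133 − 3x_R)x_V − 2.5x_V².
∂π/∂x_V = 133 − 3x_R − 5x_V = 0, so x_V = 26.6 − 0.6x_R.
Setting x_V = x_R in the reaction function: x_V = 26.6 − 0.6x_V, so x_V = 26.6 / 1.6 = 16.625.

16.625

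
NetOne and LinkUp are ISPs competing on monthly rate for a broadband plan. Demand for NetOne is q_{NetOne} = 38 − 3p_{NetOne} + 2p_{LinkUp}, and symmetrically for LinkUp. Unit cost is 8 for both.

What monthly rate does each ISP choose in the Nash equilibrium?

15.5

NetOne's profit: π = (p_{NetOne} − 8)(38 − 3p_{NetOne} + 2p_{LinkUp}).
∂π/∂p_{NetOne} = 62 − 6p_{NetOne} + 2p_{LinkUp} = 0 ⇒ p_{NetOne} = 31/3 + (1/3)p_{LinkUp}.
By symmetry p_{LinkUp} = p_{NetOne}; substituting into the reaction function, (2/3)p_{NetOne} = 31/3 and p_{NetOne} = 15.5.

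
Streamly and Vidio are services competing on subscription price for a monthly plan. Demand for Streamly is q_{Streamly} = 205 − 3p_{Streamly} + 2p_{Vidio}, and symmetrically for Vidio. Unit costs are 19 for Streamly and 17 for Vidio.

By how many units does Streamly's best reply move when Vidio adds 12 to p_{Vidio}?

4

Streamly's profit: π = (p_{Streamly} − 19)(205 − 3p_{Streamly} + 2p_{Vidio}).
∂π/∂p_{Streamly} = 262 − 6p_{Streamly} + 2p_{Vidio} = 0 ⇒ p_{Streamly} = 131/3 + (1/3)p_{Vidio}.
The reaction-function slope is 1/3, so a 12-unit rise in p_{Vidio} moves p_{Streamly} by 1/3 × 12 = 4. Streamly's best response rises — the actions are strategic complements.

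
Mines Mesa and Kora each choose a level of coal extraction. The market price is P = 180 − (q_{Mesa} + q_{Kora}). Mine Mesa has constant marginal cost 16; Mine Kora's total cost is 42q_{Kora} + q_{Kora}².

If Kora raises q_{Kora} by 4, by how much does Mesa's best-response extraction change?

-2

Mine Mesa's profit: π = q_{Mesa}(180 − (q_{Mesa} + q_{Kora})) − 16q_{Mesa}.
∂π/∂q_{Mesa} = 164 − 2q_{Mesa} − q_{Kora} = 0, so q_{Mesa} = 82 − 0.5q_{Kora}.
The reaction-function slope is −0.5, so a 4-unit rise in q_{Kora} moves q_{Mesa} by −0.5 × 4 = −2. Mesa's best response falls — the actions are strategic substitutes.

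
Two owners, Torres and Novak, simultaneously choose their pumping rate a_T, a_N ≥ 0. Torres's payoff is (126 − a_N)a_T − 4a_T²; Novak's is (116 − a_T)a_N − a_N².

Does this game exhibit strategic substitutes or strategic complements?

strategic substitutes

Expanding Torres's payoff: 126a_T − a_Na_T − 4a_T².
∂π/∂a_T = 126 − a_N − 8a_T = 0, so a_T = 15.75 − 0.125a_N.
The best-response slope da_T/da_N = −0.125 < 0: the reaction function is downward-sloping, so the choices are strategic substitutes.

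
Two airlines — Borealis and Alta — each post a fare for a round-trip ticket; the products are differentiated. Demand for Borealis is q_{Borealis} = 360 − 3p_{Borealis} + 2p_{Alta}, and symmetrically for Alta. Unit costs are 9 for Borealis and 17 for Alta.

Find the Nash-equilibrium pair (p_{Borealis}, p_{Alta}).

Borealis's profit: π = (p_{Borealis} − 9)(360 − 3p_{Borealis} + 2p_{Alta}).
∂π/∂p_{Borealis} = 387 − 6p_{Borealis} + 2p_{Alta} = 0 ⇒ p_{Borealis} = 64.5 + (1/3)p_{Alta}.
Similarly p_{Alta} = 68.5 + (1/3)p_{Borealis}.
Substituting the second reaction function into the first: p_{Borealis} = 64.5 + (1/3)(68.5 + (1/3)p_{Borealis}), which gives (8/9)p_{Borealis} = 262/3 ⇒ p_{Borealis} = 98.25.
Then p_{Alta} = 68.5 + (1/3)·98.25 = 101.25.

98.25, 101.25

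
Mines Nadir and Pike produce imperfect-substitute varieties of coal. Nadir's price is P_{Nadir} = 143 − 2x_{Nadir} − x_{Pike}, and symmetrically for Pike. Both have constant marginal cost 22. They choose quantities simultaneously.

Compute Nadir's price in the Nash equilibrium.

Mine Nadir's profit: π = x_{Nadir}(143 − 2x_{Nadir} − x_{Pike}) − 22x_{Nadir}.
∂π/∂x_{Nadir} = 121 − 4x_{Nadir} − x_{Pike} = 0 ⇒ x_{Nadir} = 30.25 − 0.25x_{Pike}.
The game is symmetric, so in equilibrium x_{Pike} = x_{Nadir}: the reaction function gives 1.25x_{Nadir} = 30.25, hence x_{Nadir} = 24.2.
P_{Nadir} = 143 − 2·24.2 − 24.2 = 70.4.

70.4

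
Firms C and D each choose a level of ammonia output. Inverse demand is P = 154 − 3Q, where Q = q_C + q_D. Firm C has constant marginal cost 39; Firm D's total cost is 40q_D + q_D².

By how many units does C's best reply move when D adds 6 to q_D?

Firm C's profit: π = q_C(154 − 3(q_C + q_D)) − 39q_C.
∂π/∂q_C = 115 − 6q_C − 3q_D = 0, so q_C = 115/6 − 0.5q_D.
The reaction-function slope is −0.5, so a 6-unit rise in q_D moves q_C by −0.5 × 6 = −3. C's best response falls — the actions are strategic substitutes.

-3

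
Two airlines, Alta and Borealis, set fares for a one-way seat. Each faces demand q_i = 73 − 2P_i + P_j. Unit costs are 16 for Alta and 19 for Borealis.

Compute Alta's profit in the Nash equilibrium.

752.72

Alta's profit: π = (P_{Alta} − 16)(73 − 2P_{Alta} + P_{Borealis}).
∂π/∂P_{Alta} = 105 − 4P_{Alta} + P_{Borealis} = 0 ⇒ P_{Alta} = 26.25 + 0.25P_{Borealis}.
Similarly P_{Borealis} = 27.75 + 0.25P_{Alta}.
Plugging P_{Borealis} into Alta's best response: P_{Alta} = 26.25 + 0.25(27.75 + 0.25P_{Alta}) ⇒ 0.9375P_{Alta} = 33.1875, so P_{Alta} = 35.4.
Then P_{Borealis} = 27.75 + 0.25·35.4 = 36.6.
q_{Alta} = 73 − 2·35.4 + 36.6 = 38.8.
Profit = (35.4 − 16)·38.8 = 752.72.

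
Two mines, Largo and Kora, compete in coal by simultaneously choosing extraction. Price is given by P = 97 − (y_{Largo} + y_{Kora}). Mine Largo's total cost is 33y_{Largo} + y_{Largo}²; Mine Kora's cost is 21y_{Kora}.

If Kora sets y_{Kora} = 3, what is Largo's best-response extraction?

Mine Largo's profit: π = y_{Largo}(97 − (y_{Largo} + y_{Kora})) − 33y_{Largo} − y_{Largo}².
∂π/∂y_{Largo} = 64 − 4y_{Largo} − y_{Kora} = 0, so y_{Largo} = 16 − 0.25y_{Kora}.
At y_{Kora} = 3: y_{Largo} = 16 − 0.25·3 = 15.25.

15.25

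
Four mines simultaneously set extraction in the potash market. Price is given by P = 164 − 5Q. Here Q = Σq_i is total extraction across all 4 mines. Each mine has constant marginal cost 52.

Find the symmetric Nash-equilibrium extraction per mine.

4.48

A representative mine's profit is π_i = q_i(164 − 5Q) − 52q_i, with Q = q_i + Σ_{j≠i} q_j.
First-order condition: 112 − 10q_i − 5Σ_{j≠i} q_j = 0.
Imposing symmetry (q_j = q for all j) turns Σ_{j≠i} q_j into 3q, so 112 = 25q and q = 4.48.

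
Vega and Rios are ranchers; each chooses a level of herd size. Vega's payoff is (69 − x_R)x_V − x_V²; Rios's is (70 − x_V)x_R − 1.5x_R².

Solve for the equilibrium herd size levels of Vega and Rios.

Expanding Vega's payoff: 69x_V − x_Rx_V − x_V².
∂π/∂x_V = 69 − x_R − 2x_V = 0, so x_V = 34.5 − 0.5x_R.
Likewise for Rios: x_R = 70/3 − (1/3)x_V.
Solving the two reaction functions simultaneously: (1 − (−0.5)(−1/3))x_V = 34.5 − 0.5·(70/3), so (5/6)x_V = 137/6 and x_V = 27.4.
Then x_R = 70/3 − (1/3)·27.4 = 14.2.

27.4, 14.2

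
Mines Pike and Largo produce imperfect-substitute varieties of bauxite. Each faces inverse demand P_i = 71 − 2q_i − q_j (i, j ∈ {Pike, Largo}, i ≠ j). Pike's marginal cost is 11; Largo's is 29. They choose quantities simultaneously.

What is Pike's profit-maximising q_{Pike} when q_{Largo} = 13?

11.75

Mine Pike's profit: π = q_{Pike}(71 − 2q_{Pike} − q_{Largo}) − 11q_{Pike}.
∂π/∂q_{Pike} = 60 − 4q_{Pike} − q_{Largo} = 0 ⇒ q_{Pike} = 15 − 0.25q_{Largo}.
At q_{Largo} = 13: q_{Pike} = 15 − 0.25·13 = 11.75.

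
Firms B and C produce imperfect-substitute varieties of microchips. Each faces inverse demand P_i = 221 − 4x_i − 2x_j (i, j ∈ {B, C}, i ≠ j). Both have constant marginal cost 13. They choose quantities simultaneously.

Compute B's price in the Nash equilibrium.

Firm B's profit: π = x_B(221 − 4x_B − 2x_C) − 13x_B.
∂π/∂x_B = 208 − 8x_B − 2x_C = 0 ⇒ x_B = 26 − 0.25x_C.
Setting x_B = x_C in the reaction function: x_B = 26 − 0.25x_B, so x_B = 26 / 1.25 = 20.8.
P_B = 221 − 4·20.8 − 2·20.8 = 96.2.

96.2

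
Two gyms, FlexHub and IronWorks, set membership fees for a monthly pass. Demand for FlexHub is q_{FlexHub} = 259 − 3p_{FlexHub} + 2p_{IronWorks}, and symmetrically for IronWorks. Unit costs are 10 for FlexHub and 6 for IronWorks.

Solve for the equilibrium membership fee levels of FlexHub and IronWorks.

71.5, 70

FlexHub's profit: π = (p_{FlexHub} − 10)(259 − 3p_{FlexHub} + 2p_{IronWorks}).
∂π/∂p_{FlexHub} = 289 − 6p_{FlexHub} + 2p_{IronWorks} = 0 ⇒ p_{FlexHub} = 289/6 + (1/3)p_{IronWorks}.
Similarly p_{IronWorks} = 277/6 + (1/3)p_{FlexHub}.
Substituting the second reaction function into the first: p_{FlexHub} = 289/6 + (1/3)(277/6 + (1/3)p_{FlexHub}), which gives (8/9)p_{FlexHub} = 572/9 ⇒ p_{FlexHub} = 71.5.
Then p_{IronWorks} = 277/6 + (1/3)·71.5 = 70.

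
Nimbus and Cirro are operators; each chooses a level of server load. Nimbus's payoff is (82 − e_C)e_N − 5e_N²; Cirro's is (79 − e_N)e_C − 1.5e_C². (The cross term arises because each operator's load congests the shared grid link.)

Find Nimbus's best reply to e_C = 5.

7.7

Expanding Nimbus's payoff: 82e_N − e_Ce_N − 5e_N².
∂π/∂e_N = 82 − e_C − 10e_N = 0, so e_N = 8.2 − 0.1e_C.
At e_C = 5: e_N = 8.2 − 0.1·5 = 7.7.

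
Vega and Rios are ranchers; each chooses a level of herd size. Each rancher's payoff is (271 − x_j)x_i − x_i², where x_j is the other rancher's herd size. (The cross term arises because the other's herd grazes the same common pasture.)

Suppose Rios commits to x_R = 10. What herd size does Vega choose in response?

130.5

Vega's payoff is (271 − x_R)x_V − x_V².
∂π/∂x_V = 271 − x_R − 2x_V = 0, so x_V = 135.5 − 0.5x_R.
At x_R = 10: x_V = 135.5 − 0.5·10 = 130.5.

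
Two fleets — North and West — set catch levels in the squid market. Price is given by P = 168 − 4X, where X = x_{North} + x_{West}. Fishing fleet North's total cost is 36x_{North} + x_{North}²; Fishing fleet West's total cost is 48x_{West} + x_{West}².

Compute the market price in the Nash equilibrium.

Fishing fleet North's profit: π = x_{North}(168 − 4(x_{North} + x_{West})) − 36x_{North} − x_{North}².
∂π/∂x_{North} = 132 − 10x_{North} − 4x_{West} = 0, so x_{North} = 13.2 − 0.4x_{West}.
By the same steps for West: x_{West} = 12 − 0.4x_{North}.
Plugging x_{West} into North's best response: x_{North} = 13.2 − 0.4(12 − 0.4x_{North}) ⇒ 0.84x_{North} = 8.4, so x_{North} = 10.
Then x_{West} = 12 − 0.4·10 = 8.
Equilibrium price: P = 168 − 4·18 = 96.

96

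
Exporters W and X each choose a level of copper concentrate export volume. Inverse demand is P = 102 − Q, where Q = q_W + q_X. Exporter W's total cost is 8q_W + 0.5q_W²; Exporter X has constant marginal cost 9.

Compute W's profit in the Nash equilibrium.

Exporter W's profit: π = q_W(102 − (q_W + q_X)) − 8q_W − 0.5q_W².
∂π/∂q_W = 94 − 3q_W − q_X = 0, so q_W = 94/3 − (1/3)q_X.
For X: ∂π/∂q_X = 93 − 2q_X − q_W = 0 ⇒ q_X = 46.5 − 0.5q_W.
Plugging q_X into W's best response: q_W = 94/3 − (1/3)(46.5 − 0.5q_W) ⇒ (5/6)q_W = 95/6, so q_W = 19.
Then q_X = 46.5 − 0.5·19 = 37.
Price P = 102 − 56 = 46.
W's profit: (46 − 8)·19 − 0.5(19)² = 541.5.

541.5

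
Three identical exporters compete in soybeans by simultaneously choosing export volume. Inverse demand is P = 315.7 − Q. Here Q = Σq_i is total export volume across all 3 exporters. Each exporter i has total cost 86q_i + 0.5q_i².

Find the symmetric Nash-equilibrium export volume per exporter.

A representative exporter's profit is π_i = q_i(315.7 − Q) − 86q_i − 0.5q_i², with Q = q_i + Σ_{j≠i} q_j.
First-order condition: 229.7 − 3q_i − Σ_{j≠i} q_j = 0.
With identical exporters, set every q_j = q: then 229.7 − 3q − 2q = 0, i.e. q = 229.7/5 = 45.94.

45.94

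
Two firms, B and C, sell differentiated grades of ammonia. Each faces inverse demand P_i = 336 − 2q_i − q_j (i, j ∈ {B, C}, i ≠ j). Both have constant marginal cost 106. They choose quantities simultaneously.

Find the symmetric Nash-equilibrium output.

46

Firm B's profit: π = q_B(336 − 2q_B − q_C) − 106q_B.
∂π/∂q_B = 230 − 4q_B − q_C = 0 ⇒ q_B = 57.5 − 0.25q_C.
Setting q_B = q_C in the reaction function: q_B = 57.5 − 0.25q_B, so q_B = 57.5 / 1.25 = 46.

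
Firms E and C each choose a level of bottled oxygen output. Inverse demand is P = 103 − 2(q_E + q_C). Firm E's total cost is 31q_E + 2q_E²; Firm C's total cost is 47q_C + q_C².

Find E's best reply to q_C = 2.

Firm E's profit: π = q_E(103 − 2(q_E + q_C)) − 31q_E − 2q_E².
∂π/∂q_E = 72 − 8q_E − 2q_C = 0, so q_E = 9 − 0.25q_C.
At q_C = 2: q_E = 9 − 0.25·2 = 8.5.

8.5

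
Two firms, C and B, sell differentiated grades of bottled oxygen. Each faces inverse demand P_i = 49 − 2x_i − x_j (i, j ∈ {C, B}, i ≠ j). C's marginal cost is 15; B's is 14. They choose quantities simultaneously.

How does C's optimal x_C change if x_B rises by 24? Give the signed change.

-6

Firm C's profit: π = x_C(49 − 2x_C − x_B) − 15x_C.
∂π/∂x_C = 34 − 4x_C − x_B = 0 ⇒ x_C = 8.5 − 0.25x_B.
The reaction-function slope is −0.25, so a 24-unit rise in x_B moves x_C by −0.25 × 24 = −6. C's best response falls — the actions are strategic substitutes.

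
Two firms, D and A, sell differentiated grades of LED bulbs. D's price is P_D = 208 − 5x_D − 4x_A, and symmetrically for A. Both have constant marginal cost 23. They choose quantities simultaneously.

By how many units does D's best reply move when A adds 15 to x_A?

-6

Firm D's profit: π = x_D(208 − 5x_D − 4x_A) − 23x_D.
∂π/∂x_D = 185 − 10x_D − 4x_A = 0 ⇒ x_D = 18.5 − 0.4x_A.
The reaction-function slope is −0.4, so a 15-unit rise in x_A moves x_D by −0.4 × 15 = −6. D's best response falls — the actions are strategic substitutes.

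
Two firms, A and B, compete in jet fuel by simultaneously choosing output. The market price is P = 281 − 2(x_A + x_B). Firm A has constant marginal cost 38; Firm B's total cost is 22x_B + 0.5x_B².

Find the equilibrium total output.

77.9375

Firm A's profit: π = x_A(281 − 2(x_A + x_B)) − 38x_A.
∂π/∂x_A = 243 − 4x_A − 2x_B = 0, so x_A = 60.75 − 0.5x_B.
For B: ∂π/∂x_B = 259 − 5x_B − 2x_A = 0 ⇒ x_B = 51.8 − 0.4x_A.
Solving the two reaction functions simultaneously: (1 − (−0.5)(−0.4))x_A = 60.75 − 0.5·51.8, so 0.8x_A = 34.85 and x_A = 43.5625.
Then x_B = 51.8 − 0.4·43.5625 = 34.375.
Total output: 43.5625 + 34.375 = 77.9375.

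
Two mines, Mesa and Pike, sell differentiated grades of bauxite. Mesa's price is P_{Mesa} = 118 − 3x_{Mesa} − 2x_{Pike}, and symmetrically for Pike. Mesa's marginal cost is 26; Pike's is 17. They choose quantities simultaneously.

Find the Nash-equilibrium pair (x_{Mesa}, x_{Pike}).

Mine Mesa's profit: π = x_{Mesa}(118 − 3x_{Mesa} − 2x_{Pike}) − 26x_{Mesa}.
∂π/∂x_{Mesa} = 92 − 6x_{Mesa} − 2x_{Pike} = 0 ⇒ x_{Mesa} = 46/3 − (1/3)x_{Pike}.
Similarly x_{Pike} = 101/6 − (1/3)x_{Mesa}.
Plugging x_{Pike} into Mesa's best response: x_{Mesa} = 46/3 − (1/3)(101/6 − (1/3)x_{Mesa}) ⇒ (8/9)x_{Mesa} = 175/18, so x_{Mesa} = 10.9375.
Then x_{Pike} = 101/6 − (1/3)·10.9375 = 13.1875.

10.9375, 13.1875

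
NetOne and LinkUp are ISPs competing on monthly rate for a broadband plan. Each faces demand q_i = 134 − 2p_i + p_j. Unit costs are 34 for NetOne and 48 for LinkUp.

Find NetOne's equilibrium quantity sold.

NetOne's profit: π = (p_{NetOne} − 34)(134 − 2p_{NetOne} + p_{LinkUp}).
∂π/∂p_{NetOne} = 202 − 4p_{NetOne} + p_{LinkUp} = 0 ⇒ p_{NetOne} = 50.5 + 0.25p_{LinkUp}.
Similarly p_{LinkUp} = 57.5 + 0.25p_{NetOne}.
Substituting the second reaction function into the first: p_{NetOne} = 50.5 + 0.25(57.5 + 0.25p_{NetOne}), which gives 0.9375p_{NetOne} = 64.875 ⇒ p_{NetOne} = 69.2.
Then p_{LinkUp} = 57.5 + 0.25·69.2 = 74.8.
q_{NetOne} = 134 − 2·69.2 + 74.8 = 70.4.

70.4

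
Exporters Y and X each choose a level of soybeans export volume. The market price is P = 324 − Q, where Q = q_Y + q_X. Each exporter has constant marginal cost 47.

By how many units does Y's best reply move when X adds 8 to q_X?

-4

Exporter Y's profit: π = q_Y(324 − (q_Y + q_X)) − 47q_Y.
∂π/∂q_Y = 277 − 2q_Y − q_X = 0, so q_Y = 138.5 − 0.5q_X.
The reaction-function slope is −0.5, so an 8-unit rise in q_X moves q_Y by −0.5 × 8 = −4. Y's best response falls — the actions are strategic substitutes.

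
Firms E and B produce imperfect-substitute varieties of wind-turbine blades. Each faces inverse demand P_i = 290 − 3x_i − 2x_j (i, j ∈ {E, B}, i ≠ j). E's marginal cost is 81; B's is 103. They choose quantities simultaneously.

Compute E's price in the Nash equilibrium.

163.5

Firm E's profit: π = x_E(290 − 3x_E − 2x_B) − 81x_E.
∂π/∂x_E = 209 − 6x_E − 2x_B = 0 ⇒ x_E = 209/6 − (1/3)x_B.
Similarly x_B = 187/6 − (1/3)x_E.
Substituting the second reaction function into the first: x_E = 209/6 − (1/3)(187/6 − (1/3)x_E), which gives (8/9)x_E = 220/9 ⇒ x_E = 27.5.
Then x_B = 187/6 − (1/3)·27.5 = 22.
P_E = 290 − 3·27.5 − 2·22 = 163.5.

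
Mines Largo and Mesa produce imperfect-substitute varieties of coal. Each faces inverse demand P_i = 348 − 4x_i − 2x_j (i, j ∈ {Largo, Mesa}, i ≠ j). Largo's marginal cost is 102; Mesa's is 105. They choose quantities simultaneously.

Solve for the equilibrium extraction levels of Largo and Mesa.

Mine Largo's profit: π = x_{Largo}(348 − 4x_{Largo} − 2x_{Mesa}) − 102x_{Largo}.
∂π/∂x_{Largo} = 246 − 8x_{Largo} − 2x_{Mesa} = 0 ⇒ x_{Largo} = 30.75 − 0.25x_{Mesa}.
Similarly x_{Mesa} = 30.375 − 0.25x_{Largo}.
Plugging x_{Mesa} into Largo's best response: x_{Largo} = 30.75 − 0.25(30.375 − 0.25x_{Largo}) ⇒ 0.9375x_{Largo} = 741/32, so x_{Largo} = 24.7.
Then x_{Mesa} = 30.375 − 0.25·24.7 = 24.2.

24.7, 24.2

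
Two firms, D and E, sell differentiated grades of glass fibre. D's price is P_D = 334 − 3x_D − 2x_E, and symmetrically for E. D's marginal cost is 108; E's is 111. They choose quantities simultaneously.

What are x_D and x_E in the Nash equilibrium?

28.4375, 27.6875

Firm D's profit: π = x_D(334 − 3x_D − 2x_E) − 108x_D.
∂π/∂x_D = 226 − 6x_D − 2x_E = 0 ⇒ x_D = 113/3 − (1/3)x_E.
Similarly x_E = 223/6 − (1/3)x_D.
Plugging x_E into D's best response: x_D = 113/3 − (1/3)(223/6 − (1/3)x_D) ⇒ (8/9)x_D = 455/18, so x_D = 28.4375.
Then x_E = 223/6 − (1/3)·28.4375 = 27.6875.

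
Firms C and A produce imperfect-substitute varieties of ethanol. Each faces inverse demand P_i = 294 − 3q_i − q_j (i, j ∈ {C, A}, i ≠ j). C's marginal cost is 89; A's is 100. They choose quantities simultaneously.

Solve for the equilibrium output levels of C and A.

Firm C's profit: π = q_C(294 − 3q_C − q_A) − 89q_C.
∂π/∂q_C = 205 − 6q_C − q_A = 0 ⇒ q_C = 205/6 − (1/6)q_A.
Similarly q_A = 97/3 − (1/6)q_C.
Substituting the second reaction function into the first: q_C = 205/6 − (1/6)(97/3 − (1/6)q_C), which gives (35/36)q_C = 259/9 ⇒ q_C = 29.6.
Then q_A = 97/3 − (1/6)·29.6 = 27.4.

29.6, 27.4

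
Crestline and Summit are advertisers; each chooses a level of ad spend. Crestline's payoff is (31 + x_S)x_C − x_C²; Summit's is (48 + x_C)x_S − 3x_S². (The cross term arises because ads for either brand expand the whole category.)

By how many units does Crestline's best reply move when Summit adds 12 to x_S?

Expanding Crestline's payoff: 31x_C + x_Sx_C − x_C².
∂π/∂x_C = 31 + x_S − 2x_C = 0, so x_C = 15.5 + 0.5x_S.
The reaction-function slope is 0.5, so a 12-unit rise in x_S moves x_C by 0.5 × 12 = 6. Crestline's best response rises — the actions are strategic complements.

6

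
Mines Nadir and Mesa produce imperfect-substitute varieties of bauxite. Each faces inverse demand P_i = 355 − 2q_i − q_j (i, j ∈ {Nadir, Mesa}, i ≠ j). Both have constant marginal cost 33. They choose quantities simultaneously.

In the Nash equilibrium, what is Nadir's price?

161.8

Mine Nadir's profit: π = q_{Nadir}(355 − 2q_{Nadir} − q_{Mesa}) − 33q_{Nadir}.
∂π/∂q_{Nadir} = 322 − 4q_{Nadir} − q_{Mesa} = 0 ⇒ q_{Nadir} = 80.5 − 0.25q_{Mesa}.
By symmetry q_{Mesa} = q_{Nadir}; substituting into the reaction function, 1.25q_{Nadir} = 80.5 and q_{Nadir} = 64.4.
P_{Nadir} = 355 − 2·64.4 − 64.4 = 161.8.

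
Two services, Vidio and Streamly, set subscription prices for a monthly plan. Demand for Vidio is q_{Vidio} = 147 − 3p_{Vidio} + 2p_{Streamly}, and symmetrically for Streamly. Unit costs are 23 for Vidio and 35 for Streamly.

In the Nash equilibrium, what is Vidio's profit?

3316.6875

Vidio's profit: π = (p_{Vidio} − 23)(147 − 3p_{Vidio} + 2p_{Streamly}).
∂π/∂p_{Vidio} = 216 − 6p_{Vidio} + 2p_{Streamly} = 0 ⇒ p_{Vidio} = 36 + (1/3)p_{Streamly}.
Similarly p_{Streamly} = 42 + (1/3)p_{Vidio}.
Plugging p_{Streamly} into Vidio's best response: p_{Vidio} = 36 + (1/3)(42 + (1/3)p_{Vidio}) ⇒ (8/9)p_{Vidio} = 50, so p_{Vidio} = 56.25.
Then p_{Streamly} = 42 + (1/3)·56.25 = 60.75.
q_{Vidio} = 147 − 3·56.25 + 2·60.75 = 99.75.
Profit = (56.25 − 23)·99.75 = 3316.6875.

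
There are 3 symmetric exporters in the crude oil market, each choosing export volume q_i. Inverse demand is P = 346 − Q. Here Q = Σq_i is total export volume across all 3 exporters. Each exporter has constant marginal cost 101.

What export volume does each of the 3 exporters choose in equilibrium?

A representative exporter's profit is π_i = q_i(346 − Q) − 101q_i, with Q = q_i + Σ_{j≠i} q_j.
First-order condition: 245 − 2q_i − Σ_{j≠i} q_j = 0.
In a symmetric equilibrium every exporter chooses the same q, so Σ_{j≠i} q_j = 2q. The condition becomes 245 − 4q = 0, giving q = 245/4 = 61.25.

61.25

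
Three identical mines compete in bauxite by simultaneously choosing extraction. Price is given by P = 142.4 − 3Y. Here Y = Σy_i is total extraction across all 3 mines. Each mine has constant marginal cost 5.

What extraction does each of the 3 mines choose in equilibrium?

A representative mine's profit is π_i = y_i(142.4 − 3Y) − 5y_i, with Y = y_i + Σ_{j≠i} y_j.
First-order condition: 137.4 − 6y_i − 3Σ_{j≠i} y_j = 0.
Imposing symmetry (y_j = y for all j) turns Σ_{j≠i} y_j into 2y, so 137.4 = 12y and y = 11.45.

11.45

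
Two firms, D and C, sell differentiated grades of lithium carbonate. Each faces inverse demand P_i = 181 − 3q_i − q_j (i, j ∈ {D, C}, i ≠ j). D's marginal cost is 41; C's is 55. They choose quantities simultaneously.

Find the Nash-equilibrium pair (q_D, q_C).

Firm D's profit: π = q_D(181 − 3q_D − q_C) − 41q_D.
∂π/∂q_D = 140 − 6q_D − q_C = 0 ⇒ q_D = 70/3 − (1/6)q_C.
Similarly q_C = 21 − (1/6)q_D.
Substituting the second reaction function into the first: q_D = 70/3 − (1/6)(21 − (1/6)q_D), which gives (35/36)q_D = 119/6 ⇒ q_D = 20.4.
Then q_C = 21 − (1/6)·20.4 = 17.6.

20.4, 17.6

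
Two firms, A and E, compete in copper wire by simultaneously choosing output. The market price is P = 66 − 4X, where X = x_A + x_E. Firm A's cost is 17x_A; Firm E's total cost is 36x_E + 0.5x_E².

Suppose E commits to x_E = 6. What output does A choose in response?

Firm A's profit: π = x_A(66 − 4(x_A + x_E)) − 17x_A.
∂π/∂x_A = 49 − 8x_A − 4x_E = 0, so x_A = 6.125 − 0.5x_E.
At x_E = 6: x_A = 6.125 − 0.5·6 = 3.125.

3.125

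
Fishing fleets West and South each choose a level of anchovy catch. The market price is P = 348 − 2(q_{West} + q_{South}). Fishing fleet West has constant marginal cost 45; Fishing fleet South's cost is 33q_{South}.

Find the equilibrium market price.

Fishing fleet West's profit: π = q_{West}(348 − 2(q_{West} + q_{South})) − 45q_{West}.
∂π/∂q_{West} = 303 − 4q_{West} − 2q_{South} = 0, so q_{West} = 75.75 − 0.5q_{South}.
By the same steps for South: q_{South} = 78.75 − 0.5q_{West}.
Substituting the second reaction function into the first: q_{West} = 75.75 − 0.5(78.75 − 0.5q_{West}), which gives 0.75q_{West} = 36.375 ⇒ q_{West} = 48.5.
Then q_{South} = 78.75 − 0.5·48.5 = 54.5.
Equilibrium price: P = 348 − 2·103 = 142.

142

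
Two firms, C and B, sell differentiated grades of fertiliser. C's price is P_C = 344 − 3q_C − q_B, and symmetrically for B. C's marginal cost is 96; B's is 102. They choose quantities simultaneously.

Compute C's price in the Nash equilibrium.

202.8

Firm C's profit: π = q_C(344 − 3q_C − q_B) − 96q_C.
∂π/∂q_C = 248 − 6q_C − q_B = 0 ⇒ q_C = 124/3 − (1/6)q_B.
Similarly q_B = 121/3 − (1/6)q_C.
Substituting the second reaction function into the first: q_C = 124/3 − (1/6)(121/3 − (1/6)q_C), which gives (35/36)q_C = 623/18 ⇒ q_C = 35.6.
Then q_B = 121/3 − (1/6)·35.6 = 34.4.
P_C = 344 − 3·35.6 − 34.4 = 202.8.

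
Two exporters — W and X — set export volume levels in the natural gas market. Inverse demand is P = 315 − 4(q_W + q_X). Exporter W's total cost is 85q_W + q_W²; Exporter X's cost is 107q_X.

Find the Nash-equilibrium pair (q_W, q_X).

Exporter W's profit: π = q_W(315 − 4(q_W + q_X)) − 85q_W − q_W².
∂π/∂q_W = 230 − 10q_W − 4q_X = 0, so q_W = 23 − 0.4q_X.
For X: ∂π/∂q_X = 208 − 8q_X − 4q_W = 0 ⇒ q_X = 26 − 0.5q_W.
Substituting the second reaction function into the first: q_W = 23 − 0.4(26 − 0.5q_W), which gives 0.8q_W = 12.6 ⇒ q_W = 15.75.
Then q_X = 26 − 0.5·15.75 = 18.125.

15.75, 18.125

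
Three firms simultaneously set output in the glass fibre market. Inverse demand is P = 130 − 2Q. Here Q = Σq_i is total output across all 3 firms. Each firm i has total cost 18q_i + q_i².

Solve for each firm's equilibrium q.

A representative firm's profit is π_i = q_i(130 − 2Q) − 18q_i − q_i², with Q = q_i + Σ_{j≠i} q_j.
First-order condition: 112 − 6q_i − 2Σ_{j≠i} q_j = 0.
Imposing symmetry (q_j = q for all j) turns Σ_{j≠i} q_j into 2q, so 112 = 10q and q = 11.2.

11.2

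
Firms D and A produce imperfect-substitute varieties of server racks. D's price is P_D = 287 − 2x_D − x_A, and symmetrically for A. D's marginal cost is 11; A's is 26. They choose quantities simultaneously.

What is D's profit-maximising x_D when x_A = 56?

Firm D's profit: π = x_D(287 − 2x_D − x_A) − 11x_D.
∂π/∂x_D = 276 − 4x_D − x_A = 0 ⇒ x_D = 69 − 0.25x_A.
At x_A = 56: x_D = 69 − 0.25·56 = 55.

55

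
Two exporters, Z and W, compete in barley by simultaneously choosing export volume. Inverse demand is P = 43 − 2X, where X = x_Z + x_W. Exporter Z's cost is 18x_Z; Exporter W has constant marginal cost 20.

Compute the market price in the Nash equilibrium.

Exporter Z's profit: π = x_Z(43 − 2(x_Z + x_W)) − 18x_Z.
∂π/∂x_Z = 25 − 4x_Z − 2x_W = 0, so x_Z = 6.25 − 0.5x_W.
By the same steps for W: x_W = 5.75 − 0.5x_Z.
Substituting the second reaction function into the first: x_Z = 6.25 − 0.5(5.75 − 0.5x_Z), which gives 0.75x_Z = 3.375 ⇒ x_Z = 4.5.
Then x_W = 5.75 − 0.5·4.5 = 3.5.
Equilibrium price: P = 43 − 2·8 = 27.

27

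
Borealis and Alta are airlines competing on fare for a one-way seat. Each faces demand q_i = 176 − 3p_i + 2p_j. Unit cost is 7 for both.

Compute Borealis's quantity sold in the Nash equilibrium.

126.75

Borealis's profit: π = (p_{Borealis} − 7)(176 − 3p_{Borealis} + 2p_{Alta}).
∂π/∂p_{Borealis} = 197 − 6p_{Borealis} + 2p_{Alta} = 0 ⇒ p_{Borealis} = 197/6 + (1/3)p_{Alta}.
By symmetry p_{Alta} = p_{Borealis}; substituting into the reaction function, (2/3)p_{Borealis} = 197/6 and p_{Borealis} = 49.25.
q_{Borealis} = 176 − 3·49.25 + 2·49.25 = 126.75.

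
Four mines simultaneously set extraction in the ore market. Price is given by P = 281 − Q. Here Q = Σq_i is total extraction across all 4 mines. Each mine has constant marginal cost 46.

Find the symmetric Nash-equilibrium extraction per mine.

A representative mine's profit is π_i = q_i(281 − Q) − 46q_i, with Q = q_i + Σ_{j≠i} q_j.
First-order condition: 235 − 2q_i − Σ_{j≠i} q_j = 0.
In a symmetric equilibrium every mine chooses the same q, so Σ_{j≠i} q_j = 3q. The condition becomes 235 − 5q = 0, giving q = 235/5 = 47.

47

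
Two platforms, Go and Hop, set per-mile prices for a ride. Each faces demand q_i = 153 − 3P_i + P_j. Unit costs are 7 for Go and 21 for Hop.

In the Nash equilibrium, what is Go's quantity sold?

87

Go's profit: π = (P_{Go} − 7)(153 − 3P_{Go} + P_{Hop}).
∂π/∂P_{Go} = 174 − 6P_{Go} + P_{Hop} = 0 ⇒ P_{Go} = 29 + (1/6)P_{Hop}.
Similarly P_{Hop} = 36 + (1/6)P_{Go}.
Solving the two reaction functions simultaneously: (1 − (1/6)(1/6))P_{Go} = 29 + (1/6)·36, so (35/36)P_{Go} = 35 and P_{Go} = 36.
Then P_{Hop} = 36 + (1/6)·36 = 42.
q_{Go} = 153 − 3·36 + 42 = 87.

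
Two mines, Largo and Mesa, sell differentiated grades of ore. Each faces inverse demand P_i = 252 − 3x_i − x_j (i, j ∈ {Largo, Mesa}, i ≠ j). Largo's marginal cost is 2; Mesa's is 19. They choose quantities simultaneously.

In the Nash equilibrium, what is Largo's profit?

3931.32

Mine Largo's profit: π = x_{Largo}(252 − 3x_{Largo} − x_{Mesa}) − 2x_{Largo}.
∂π/∂x_{Largo} = 250 − 6x_{Largo} − x_{Mesa} = 0 ⇒ x_{Largo} = 125/3 − (1/6)x_{Mesa}.
Similarly x_{Mesa} = 233/6 − (1/6)x_{Largo}.
Substituting the second reaction function into the first: x_{Largo} = 125/3 − (1/6)(233/6 − (1/6)x_{Largo}), which gives (35/36)x_{Largo} = 1267/36 ⇒ x_{Largo} = 36.2.
Then x_{Mesa} = 233/6 − (1/6)·36.2 = 32.8.
P_{Largo} = 252 − 3·36.2 − 32.8 = 110.6.
Profit = (110.6 − 2)·36.2 = 3931.32.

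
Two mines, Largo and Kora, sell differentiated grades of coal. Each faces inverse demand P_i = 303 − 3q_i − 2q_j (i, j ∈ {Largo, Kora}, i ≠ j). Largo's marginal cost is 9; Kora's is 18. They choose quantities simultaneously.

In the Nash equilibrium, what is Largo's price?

Mine Largo's profit: π = q_{Largo}(303 − 3q_{Largo} − 2q_{Kora}) − 9q_{Largo}.
∂π/∂q_{Largo} = 294 − 6q_{Largo} − 2q_{Kora} = 0 ⇒ q_{Largo} = 49 − (1/3)q_{Kora}.
Similarly q_{Kora} = 47.5 − (1/3)q_{Largo}.
Substituting the second reaction function into the first: q_{Largo} = 49 − (1/3)(47.5 − (1/3)q_{Largo}), which gives (8/9)q_{Largo} = 199/6 ⇒ q_{Largo} = 37.3125.
Then q_{Kora} = 47.5 − (1/3)·37.3125 = 35.0625.
P_{Largo} = 303 − 3·37.3125 − 2·35.0625 = 120.9375.

120.9375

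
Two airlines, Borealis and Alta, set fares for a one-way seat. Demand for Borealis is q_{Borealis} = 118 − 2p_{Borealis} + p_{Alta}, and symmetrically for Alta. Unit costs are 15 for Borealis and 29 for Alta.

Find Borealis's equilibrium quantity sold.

72.4

Borealis's profit: π = (p_{Borealis} − 15)(118 − 2p_{Borealis} + p_{Alta}).
∂π/∂p_{Borealis} = 148 − 4p_{Borealis} + p_{Alta} = 0 ⇒ p_{Borealis} = 37 + 0.25p_{Alta}.
Similarly p_{Alta} = 44 + 0.25p_{Borealis}.
Substituting the second reaction function into the first: p_{Borealis} = 37 + 0.25(44 + 0.25p_{Borealis}), which gives 0.9375p_{Borealis} = 48 ⇒ p_{Borealis} = 51.2.
Then p_{Alta} = 44 + 0.25·51.2 = 56.8.
q_{Borealis} = 118 − 2·51.2 + 56.8 = 72.4.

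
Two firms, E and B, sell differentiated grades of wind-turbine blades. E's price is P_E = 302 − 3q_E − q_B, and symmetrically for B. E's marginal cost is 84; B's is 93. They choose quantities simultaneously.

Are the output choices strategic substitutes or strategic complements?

Firm E's profit: π = q_E(302 − 3q_E − q_B) − 84q_E.
∂π/∂q_E = 218 − 6q_E − q_B = 0 ⇒ q_E = 109/3 − (1/6)q_B.
The best-response slope dq_E/dq_B = −1/6 < 0: the reaction function is downward-sloping, so the choices are strategic substitutes.

strategic substitutes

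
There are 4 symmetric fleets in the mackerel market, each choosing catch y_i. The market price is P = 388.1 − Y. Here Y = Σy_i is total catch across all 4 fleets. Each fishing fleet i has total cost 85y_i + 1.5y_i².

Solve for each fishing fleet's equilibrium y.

A representative fishing fleet's profit is π_i = y_i(388.1 − Y) − 85y_i − 1.5y_i², with Y = y_i + Σ_{j≠i} y_j.
First-order condition: 303.1 − 5y_i − Σ_{j≠i} y_j = 0.
With identical fishing fleets, set every y_j = y: then 303.1 − 5y − 3y = 0, i.e. y = 303.1/8 = 37.8875.

37.8875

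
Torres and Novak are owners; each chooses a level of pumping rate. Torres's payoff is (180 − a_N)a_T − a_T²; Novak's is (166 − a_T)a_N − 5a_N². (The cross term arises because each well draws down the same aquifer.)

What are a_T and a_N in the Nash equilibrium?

86, 8

Expanding Torres's payoff: 180a_T − a_Na_T − a_T².
∂π/∂a_T = 180 − a_N − 2a_T = 0, so a_T = 90 − 0.5a_N.
Likewise for Novak: a_N = 16.6 − 0.1a_T.
Substituting the second reaction function into the first: a_T = 90 − 0.5(16.6 − 0.1a_T), which gives 0.95a_T = 81.7 ⇒ a_T = 86.
Then a_N = 16.6 − 0.1·86 = 8.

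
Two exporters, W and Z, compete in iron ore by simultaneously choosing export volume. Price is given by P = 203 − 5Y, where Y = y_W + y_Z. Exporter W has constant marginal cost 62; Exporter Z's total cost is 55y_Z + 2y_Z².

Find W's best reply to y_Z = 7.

10.6

Exporter W's profit: π = y_W(203 − 5(y_W + y_Z)) − 62y_W.
∂π/∂y_W = 141 − 10y_W − 5y_Z = 0, so y_W = 14.1 − 0.5y_Z.
At y_Z = 7: y_W = 14.1 − 0.5·7 = 10.6.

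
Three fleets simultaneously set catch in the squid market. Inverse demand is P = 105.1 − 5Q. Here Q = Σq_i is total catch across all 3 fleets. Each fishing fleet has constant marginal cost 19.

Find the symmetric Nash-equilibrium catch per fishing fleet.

4.305

A representative fishing fleet's profit is π_i = q_i(105.1 − 5Q) − 19q_i, with Q = q_i + Σ_{j≠i} q_j.
First-order condition: 86.1 − 10q_i − 5Σ_{j≠i} q_j = 0.
Imposing symmetry (q_j = q for all j) turns Σ_{j≠i} q_j into 2q, so 86.1 = 20q and q = 4.305.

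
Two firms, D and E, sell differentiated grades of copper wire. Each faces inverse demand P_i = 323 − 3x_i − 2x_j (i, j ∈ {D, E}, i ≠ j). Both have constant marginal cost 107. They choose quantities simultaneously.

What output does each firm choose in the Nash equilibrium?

27

Firm D's profit: π = x_D(323 − 3x_D − 2x_E) − 107x_D.
∂π/∂x_D = 216 − 6x_D − 2x_E = 0 ⇒ x_D = 36 − (1/3)x_E.
The game is symmetric, so in equilibrium x_E = x_D: the reaction function gives (4/3)x_D = 36, hence x_D = 27.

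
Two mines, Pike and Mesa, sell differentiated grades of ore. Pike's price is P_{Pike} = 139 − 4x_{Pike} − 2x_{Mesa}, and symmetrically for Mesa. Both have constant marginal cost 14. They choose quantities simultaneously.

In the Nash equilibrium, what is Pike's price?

64

Mine Pike's profit: π = x_{Pike}(139 − 4x_{Pike} − 2x_{Mesa}) − 14x_{Pike}.
∂π/∂x_{Pike} = 125 − 8x_{Pike} − 2x_{Mesa} = 0 ⇒ x_{Pike} = 15.625 − 0.25x_{Mesa}.
The game is symmetric, so in equilibrium x_{Mesa} = x_{Pike}: the reaction function gives 1.25x_{Pike} = 15.625, hence x_{Pike} = 12.5.
P_{Pike} = 139 − 4·12.5 − 2·12.5 = 64.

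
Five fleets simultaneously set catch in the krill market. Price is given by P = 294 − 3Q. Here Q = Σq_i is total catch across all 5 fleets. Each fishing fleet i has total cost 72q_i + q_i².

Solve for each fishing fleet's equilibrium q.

11.1

A representative fishing fleet's profit is π_i = q_i(294 − 3Q) − 72q_i − q_i², with Q = q_i + Σ_{j≠i} q_j.
First-order condition: 222 − 8q_i − 3Σ_{j≠i} q_j = 0.
Imposing symmetry (q_j = q for all j) turns Σ_{j≠i} q_j into 4q, so 222 = 20q and q = 11.1.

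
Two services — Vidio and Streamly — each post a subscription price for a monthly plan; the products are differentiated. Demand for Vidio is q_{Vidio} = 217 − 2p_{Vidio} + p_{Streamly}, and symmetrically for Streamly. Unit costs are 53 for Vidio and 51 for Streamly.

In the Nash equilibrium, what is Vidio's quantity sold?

108.8

Vidio's profit: π = (p_{Vidio} − 53)(217 − 2p_{Vidio} + p_{Streamly}).
∂π/∂p_{Vidio} = 323 − 4p_{Vidio} + p_{Streamly} = 0 ⇒ p_{Vidio} = 80.75 + 0.25p_{Streamly}.
Similarly p_{Streamly} = 79.75 + 0.25p_{Vidio}.
Plugging p_{Streamly} into Vidio's best response: p_{Vidio} = 80.75 + 0.25(79.75 + 0.25p_{Vidio}) ⇒ 0.9375p_{Vidio} = 100.6875, so p_{Vidio} = 107.4.
Then p_{Streamly} = 79.75 + 0.25·107.4 = 106.6.
q_{Vidio} = 217 − 2·107.4 + 106.6 = 108.8.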